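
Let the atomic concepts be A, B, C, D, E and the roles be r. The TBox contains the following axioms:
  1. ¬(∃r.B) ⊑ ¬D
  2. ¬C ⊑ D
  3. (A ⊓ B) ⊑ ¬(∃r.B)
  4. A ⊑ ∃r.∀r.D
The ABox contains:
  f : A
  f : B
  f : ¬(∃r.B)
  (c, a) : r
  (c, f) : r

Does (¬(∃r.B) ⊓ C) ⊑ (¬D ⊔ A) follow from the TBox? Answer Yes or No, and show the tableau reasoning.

Yes

1. (¬(∃r.B) ⊓ C) ⊑ (¬D ⊔ A)  ⇔  ((∀r.¬B ⊓ C) ⊓ (D ⊓ ¬A)) unsat w.r.t. T
   all branches close; clash {D, ¬D} at x₀
2. Hence (¬(∃r.B) ⊓ C) ⊑ (¬D ⊔ A): entailed.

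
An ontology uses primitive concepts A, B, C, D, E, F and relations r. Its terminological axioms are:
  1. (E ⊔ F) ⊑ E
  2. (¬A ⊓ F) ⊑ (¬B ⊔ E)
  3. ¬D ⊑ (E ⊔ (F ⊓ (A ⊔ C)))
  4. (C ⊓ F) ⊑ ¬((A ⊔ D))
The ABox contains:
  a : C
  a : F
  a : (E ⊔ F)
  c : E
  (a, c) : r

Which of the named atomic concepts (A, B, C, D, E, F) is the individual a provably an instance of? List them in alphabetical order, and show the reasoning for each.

1. a : A?  L(a) = {C, F, (E ⊔ F)} ∪ {¬A}
   apply at a: (E ⊔ F)⊑E
   open: L(a) ⊇ {C, E, F, ¬A, ¬B, …} — a ∉ A possible
2. a : B?  L(a) = {C, F, (E ⊔ F)} ∪ {¬B}
   apply at a: (E ⊔ F)⊑E
   open: L(a) ⊇ {C, E, F, ¬A, ¬B, …} — a ∉ B possible
3. a : C?  L(a) = {C, F, (E ⊔ F)} ∪ {¬C}
   clash {C, ¬C} at a — a ∈ C
4. a : D?  L(a) = {C, F, (E ⊔ F)} ∪ {¬D}
   apply at a: (E ⊔ F)⊑E; ¬D⊑(E ⊔ (F ⊓ (A ⊔ C)))
   open: L(a) ⊇ {C, E, F, ¬A, ¬B, …} — a ∉ D possible
5. a : E?  L(a) = {C, F, (E ⊔ F)} ∪ {¬E}
   clash {E, ¬E} at a — a ∈ E
6. a : F?  L(a) = {C, F, (E ⊔ F)} ∪ {¬F}
   clash {F, ¬F} at a — a ∈ F
7. Entailed for a: {C, E, F}

{C, E, F}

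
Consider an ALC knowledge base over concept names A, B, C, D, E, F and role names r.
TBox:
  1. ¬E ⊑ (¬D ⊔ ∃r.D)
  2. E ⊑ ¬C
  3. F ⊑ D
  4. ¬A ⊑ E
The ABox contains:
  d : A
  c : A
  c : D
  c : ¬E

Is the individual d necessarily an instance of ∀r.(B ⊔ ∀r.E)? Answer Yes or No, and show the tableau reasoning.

No

1. d : ∀r.(B ⊔ ∀r.E)?  L(d) = {A} ∪ {∃r.(¬B ⊓ ∃r.¬E)}
   open: L(d) ⊇ {A, ¬D, ¬E, ¬F, ∃r.(¬B ⊓ ∃r.¬E)} (+ ∃-successors) — d ∉ ∀r.(B ⊔ ∀r.E) possible
2. Hence d : ∀r.(B ⊔ ∀r.E): not entailed.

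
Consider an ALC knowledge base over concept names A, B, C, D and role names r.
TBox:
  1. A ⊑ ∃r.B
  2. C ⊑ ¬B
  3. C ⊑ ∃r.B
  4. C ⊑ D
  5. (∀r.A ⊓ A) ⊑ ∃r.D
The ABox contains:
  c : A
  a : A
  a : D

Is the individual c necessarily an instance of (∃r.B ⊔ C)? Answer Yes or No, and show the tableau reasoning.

1. c : (∃r.B ⊔ C)?  L(c) = {A} ∪ {(∀r.¬B ⊓ ¬C)}
   clash {B, ¬B} at an ∃-successor — c ∈ (∃r.B ⊔ C)
2. Hence c : (∃r.B ⊔ C): entailed.

Yes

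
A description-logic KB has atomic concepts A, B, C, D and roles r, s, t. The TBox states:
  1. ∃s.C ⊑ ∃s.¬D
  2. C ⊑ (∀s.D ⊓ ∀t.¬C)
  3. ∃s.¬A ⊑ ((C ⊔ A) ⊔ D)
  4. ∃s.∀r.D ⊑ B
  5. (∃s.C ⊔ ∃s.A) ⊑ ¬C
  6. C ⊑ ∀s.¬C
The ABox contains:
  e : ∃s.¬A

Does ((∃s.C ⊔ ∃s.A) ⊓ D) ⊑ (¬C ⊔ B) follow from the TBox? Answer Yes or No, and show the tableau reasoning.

1. ((∃s.C ⊔ ∃s.A) ⊓ D) ⊑ (¬C ⊔ B)  ⇔  (((∃s.C ⊔ ∃s.A) ⊓ D) ⊓ (C ⊓ ¬B)) unsat w.r.t. T
   all branches close; clash {C, ¬C} at x₀
2. Hence ((∃s.C ⊔ ∃s.A) ⊓ D) ⊑ (¬C ⊔ B): entailed.

Yes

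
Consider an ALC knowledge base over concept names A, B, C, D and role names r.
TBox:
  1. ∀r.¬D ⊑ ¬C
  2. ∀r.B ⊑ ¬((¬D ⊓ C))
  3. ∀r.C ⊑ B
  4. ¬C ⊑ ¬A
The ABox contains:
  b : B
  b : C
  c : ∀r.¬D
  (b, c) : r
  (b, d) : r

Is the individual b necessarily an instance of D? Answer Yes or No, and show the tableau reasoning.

1. b : D?  L(b) = {B, C} ∪ {¬D}
   open: L(b) ⊇ {B, C, ¬D, ∃r.D, ∃r.¬B} (+ ∃-successors) — b ∉ D possible
2. Hence b : D: not entailed.

No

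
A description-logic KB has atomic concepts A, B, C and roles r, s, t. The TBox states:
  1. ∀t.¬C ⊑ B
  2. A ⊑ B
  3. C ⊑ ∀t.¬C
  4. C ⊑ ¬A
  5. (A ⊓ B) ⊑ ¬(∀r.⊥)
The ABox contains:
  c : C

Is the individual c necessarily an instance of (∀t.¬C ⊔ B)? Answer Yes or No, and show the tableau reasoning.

Yes

1. c : (∀t.¬C ⊔ B)?  L(c) = {C} ∪ {(∃t.C ⊓ ¬B)}
   clash {B, ¬B} at c — c ∈ (∀t.¬C ⊔ B)
2. Hence c : (∀t.¬C ⊔ B): entailed.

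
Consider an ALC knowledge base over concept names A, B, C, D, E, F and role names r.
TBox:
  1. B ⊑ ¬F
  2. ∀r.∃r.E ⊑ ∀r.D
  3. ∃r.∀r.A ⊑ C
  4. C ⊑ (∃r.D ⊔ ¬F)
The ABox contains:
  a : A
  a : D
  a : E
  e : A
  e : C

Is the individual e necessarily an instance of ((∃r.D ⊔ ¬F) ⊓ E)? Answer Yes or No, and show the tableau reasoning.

1. e : ((∃r.D ⊔ ¬F) ⊓ E)?  L(e) = {A, C} ∪ {((∀r.¬D ⊓ F) ⊔ ¬E)}
   apply at e: C⊑(∃r.D ⊔ ¬F)
   open: L(e) ⊇ {A, C, ¬B, ¬E, ∃r.D, …} (+ ∃-successors) — e ∉ ((∃r.D ⊔ ¬F) ⊓ E) possible
2. Hence e : ((∃r.D ⊔ ¬F) ⊓ E): not entailed.

No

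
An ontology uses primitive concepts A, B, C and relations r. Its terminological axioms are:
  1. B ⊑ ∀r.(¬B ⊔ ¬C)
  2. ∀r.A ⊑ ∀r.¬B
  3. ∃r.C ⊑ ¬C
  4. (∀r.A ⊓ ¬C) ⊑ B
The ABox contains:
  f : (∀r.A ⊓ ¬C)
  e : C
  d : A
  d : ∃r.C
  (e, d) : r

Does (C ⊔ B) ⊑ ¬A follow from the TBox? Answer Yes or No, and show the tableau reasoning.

No

1. (C ⊔ B) ⊑ ¬A  ⇔  ((C ⊔ B) ⊓ A) unsat w.r.t. T
   open: L(x₀) ⊇ {A, C, ¬B, ∀r.¬C, ∃r.¬A} (+ ∃-successors)
2. Hence (C ⊔ B) ⊑ ¬A: not entailed.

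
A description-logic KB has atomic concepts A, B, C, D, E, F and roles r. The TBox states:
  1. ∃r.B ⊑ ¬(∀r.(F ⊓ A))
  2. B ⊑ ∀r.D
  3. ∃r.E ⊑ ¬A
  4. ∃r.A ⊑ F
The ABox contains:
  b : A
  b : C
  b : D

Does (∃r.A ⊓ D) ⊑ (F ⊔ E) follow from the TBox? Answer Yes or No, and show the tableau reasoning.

Yes

1. (∃r.A ⊓ D) ⊑ (F ⊔ E)  ⇔  ((∃r.A ⊓ D) ⊓ (¬F ⊓ ¬E)) unsat w.r.t. T
   all branches close; clash {F, ¬F} at x₀
2. Hence (∃r.A ⊓ D) ⊑ (F ⊔ E): entailed.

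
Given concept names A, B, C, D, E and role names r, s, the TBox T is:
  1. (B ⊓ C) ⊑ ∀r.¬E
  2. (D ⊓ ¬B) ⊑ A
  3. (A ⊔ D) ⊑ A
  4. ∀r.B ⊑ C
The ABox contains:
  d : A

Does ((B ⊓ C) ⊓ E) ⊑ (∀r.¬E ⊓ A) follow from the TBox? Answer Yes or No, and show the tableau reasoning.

No

1. ((B ⊓ C) ⊓ E) ⊑ (∀r.¬E ⊓ A)  ⇔  (((B ⊓ C) ⊓ E) ⊓ (∃r.E ⊔ ¬A)) unsat w.r.t. T
   apply at x₀: (B ⊓ C)⊑∀r.¬E
   open: L(x₀) ⊇ {B, C, E, ¬A, ¬D, …}
2. Hence ((B ⊓ C) ⊓ E) ⊑ (∀r.¬E ⊓ A): not entailed.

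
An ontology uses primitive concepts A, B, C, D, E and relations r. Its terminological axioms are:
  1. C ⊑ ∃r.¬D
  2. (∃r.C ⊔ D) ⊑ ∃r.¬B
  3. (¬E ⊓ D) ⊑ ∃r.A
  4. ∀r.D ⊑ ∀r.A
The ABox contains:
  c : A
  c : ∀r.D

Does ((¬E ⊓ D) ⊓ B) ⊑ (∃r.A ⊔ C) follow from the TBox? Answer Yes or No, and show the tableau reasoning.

Yes

1. ((¬E ⊓ D) ⊓ B) ⊑ (∃r.A ⊔ C)  ⇔  (((¬E ⊓ D) ⊓ B) ⊓ (∀r.¬A ⊓ ¬C)) unsat w.r.t. T
   all branches close; clash {A, ¬A} at an ∃-successor
2. Hence ((¬E ⊓ D) ⊓ B) ⊑ (∃r.A ⊔ C): entailed.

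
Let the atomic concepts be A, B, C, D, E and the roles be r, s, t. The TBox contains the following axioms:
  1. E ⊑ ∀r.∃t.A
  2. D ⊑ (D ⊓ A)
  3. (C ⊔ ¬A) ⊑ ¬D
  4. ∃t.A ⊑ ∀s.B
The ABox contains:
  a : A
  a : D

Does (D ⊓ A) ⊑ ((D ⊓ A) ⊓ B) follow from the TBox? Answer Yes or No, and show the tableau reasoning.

1. (D ⊓ A) ⊑ ((D ⊓ A) ⊓ B)  ⇔  ((D ⊓ A) ⊓ ((¬D ⊔ ¬A) ⊔ ¬B)) unsat w.r.t. T
   open: L(x₀) ⊇ {A, D, ¬B, ¬C, ¬E, …}
2. Hence (D ⊓ A) ⊑ ((D ⊓ A) ⊓ B): not entailed.

No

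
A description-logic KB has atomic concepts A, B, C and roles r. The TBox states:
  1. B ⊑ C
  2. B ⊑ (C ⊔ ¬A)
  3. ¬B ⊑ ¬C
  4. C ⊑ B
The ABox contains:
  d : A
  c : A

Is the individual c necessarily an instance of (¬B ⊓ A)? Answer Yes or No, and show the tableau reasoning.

No

1. c : (¬B ⊓ A)?  L(c) = {A} ∪ {(B ⊔ ¬A)}
   open: L(c) ⊇ {A, B, C} — c ∉ (¬B ⊓ A) possible
2. Hence c : (¬B ⊓ A): not entailed.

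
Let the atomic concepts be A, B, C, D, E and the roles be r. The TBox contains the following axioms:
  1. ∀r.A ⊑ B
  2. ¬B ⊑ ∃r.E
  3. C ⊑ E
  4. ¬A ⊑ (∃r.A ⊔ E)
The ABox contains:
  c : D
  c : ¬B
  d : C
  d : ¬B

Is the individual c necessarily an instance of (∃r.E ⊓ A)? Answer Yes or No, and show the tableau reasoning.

No

1. c : (∃r.E ⊓ A)?  L(c) = {D, ¬B} ∪ {(∀r.¬E ⊔ ¬A)}
   apply at c: ¬B⊑∃r.E
   open: L(c) ⊇ {D, ¬A, ¬B, ¬C, ∃r.A, …} (+ ∃-successors) — c ∉ (∃r.E ⊓ A) possible
2. Hence c : (∃r.E ⊓ A): not entailed.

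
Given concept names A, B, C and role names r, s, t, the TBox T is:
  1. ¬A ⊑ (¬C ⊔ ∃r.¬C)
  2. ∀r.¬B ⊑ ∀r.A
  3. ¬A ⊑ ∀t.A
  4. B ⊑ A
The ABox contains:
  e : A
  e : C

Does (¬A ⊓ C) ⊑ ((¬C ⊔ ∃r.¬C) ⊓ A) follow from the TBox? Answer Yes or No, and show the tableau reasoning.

No

1. (¬A ⊓ C) ⊑ ((¬C ⊔ ∃r.¬C) ⊓ A)  ⇔  ((¬A ⊓ C) ⊓ ((C ⊓ ∀r.C) ⊔ ¬A)) unsat w.r.t. T
   apply at x₀: ¬A⊑(¬C ⊔ ∃r.¬C); ¬A⊑∀t.A
   open: L(x₀) ⊇ {C, ¬A, ¬B, ∀t.A, ∃r.B, …} (+ ∃-successors)
2. Hence (¬A ⊓ C) ⊑ ((¬C ⊔ ∃r.¬C) ⊓ A): not entailed.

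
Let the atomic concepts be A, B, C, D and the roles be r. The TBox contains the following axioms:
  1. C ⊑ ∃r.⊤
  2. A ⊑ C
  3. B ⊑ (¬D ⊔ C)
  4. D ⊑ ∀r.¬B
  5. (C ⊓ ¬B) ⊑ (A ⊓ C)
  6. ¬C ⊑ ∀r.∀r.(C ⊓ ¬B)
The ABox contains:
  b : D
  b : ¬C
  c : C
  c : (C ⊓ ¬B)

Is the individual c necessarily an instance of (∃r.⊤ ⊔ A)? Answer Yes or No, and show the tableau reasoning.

1. c : (∃r.⊤ ⊔ A)?  L(c) = {C, (C ⊓ ¬B)} ∪ {(∀r.⊥ ⊓ ¬A)}
   clash {A, ¬A} at c — c ∈ (∃r.⊤ ⊔ A)
2. Hence c : (∃r.⊤ ⊔ A): entailed.

Yes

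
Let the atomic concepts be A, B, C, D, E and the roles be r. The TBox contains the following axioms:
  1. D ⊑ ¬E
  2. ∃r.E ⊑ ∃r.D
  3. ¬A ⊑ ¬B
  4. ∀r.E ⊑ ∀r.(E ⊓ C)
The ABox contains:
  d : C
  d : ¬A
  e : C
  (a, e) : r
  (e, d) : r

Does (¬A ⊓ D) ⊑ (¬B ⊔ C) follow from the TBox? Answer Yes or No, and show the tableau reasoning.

Yes

1. (¬A ⊓ D) ⊑ (¬B ⊔ C)  ⇔  ((¬A ⊓ D) ⊓ (B ⊓ ¬C)) unsat w.r.t. T
   all branches close; clash {B, ¬B} at x₀
2. Hence (¬A ⊓ D) ⊑ (¬B ⊔ C): entailed.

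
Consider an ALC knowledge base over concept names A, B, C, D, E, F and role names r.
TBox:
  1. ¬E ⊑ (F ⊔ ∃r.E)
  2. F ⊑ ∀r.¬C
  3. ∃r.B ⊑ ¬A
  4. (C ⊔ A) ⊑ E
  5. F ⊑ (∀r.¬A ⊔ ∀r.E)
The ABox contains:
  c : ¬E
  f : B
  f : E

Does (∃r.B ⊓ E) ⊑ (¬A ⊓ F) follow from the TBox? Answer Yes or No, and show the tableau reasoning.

1. (∃r.B ⊓ E) ⊑ (¬A ⊓ F)  ⇔  ((∃r.B ⊓ E) ⊓ (A ⊔ ¬F)) unsat w.r.t. T
   apply at x₀: ∃r.B⊑¬A
   open: L(x₀) ⊇ {E, ¬A, ¬F, ∃r.B} (+ ∃-successors)
2. Hence (∃r.B ⊓ E) ⊑ (¬A ⊓ F): not entailed.

No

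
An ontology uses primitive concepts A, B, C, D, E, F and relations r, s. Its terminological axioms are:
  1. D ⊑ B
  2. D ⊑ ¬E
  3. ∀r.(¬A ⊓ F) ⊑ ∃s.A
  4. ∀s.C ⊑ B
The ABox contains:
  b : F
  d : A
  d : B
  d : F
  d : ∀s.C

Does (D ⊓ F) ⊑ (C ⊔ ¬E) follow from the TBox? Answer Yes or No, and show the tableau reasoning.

1. (D ⊓ F) ⊑ (C ⊔ ¬E)  ⇔  ((D ⊓ F) ⊓ (¬C ⊓ E)) unsat w.r.t. T
   all branches close; clash {E, ¬E} at x₀
2. Hence (D ⊓ F) ⊑ (C ⊔ ¬E): entailed.

Yes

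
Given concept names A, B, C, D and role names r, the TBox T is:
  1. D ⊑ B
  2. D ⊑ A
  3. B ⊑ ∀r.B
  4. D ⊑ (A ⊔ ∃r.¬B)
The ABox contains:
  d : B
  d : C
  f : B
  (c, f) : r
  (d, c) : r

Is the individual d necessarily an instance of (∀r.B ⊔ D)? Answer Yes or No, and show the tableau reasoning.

Yes

1. d : (∀r.B ⊔ D)?  L(d) = {B, C} ∪ {(∃r.¬B ⊓ ¬D)}
   clash {B, ¬B} at an ∃-successor — d ∈ (∀r.B ⊔ D)
2. Hence d : (∀r.B ⊔ D): entailed.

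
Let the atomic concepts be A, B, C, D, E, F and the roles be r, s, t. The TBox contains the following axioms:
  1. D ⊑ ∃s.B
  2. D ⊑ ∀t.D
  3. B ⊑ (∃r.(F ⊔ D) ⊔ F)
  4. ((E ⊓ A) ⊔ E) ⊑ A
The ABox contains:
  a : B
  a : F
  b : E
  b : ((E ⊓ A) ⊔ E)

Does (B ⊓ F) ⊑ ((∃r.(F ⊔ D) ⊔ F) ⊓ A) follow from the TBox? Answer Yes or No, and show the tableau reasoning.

1. (B ⊓ F) ⊑ ((∃r.(F ⊔ D) ⊔ F) ⊓ A)  ⇔  ((B ⊓ F) ⊓ ((∀r.(¬F ⊓ ¬D) ⊓ ¬F) ⊔ ¬A)) unsat w.r.t. T
   apply at x₀: B⊑(∃r.(F ⊔ D) ⊔ F)
   open: L(x₀) ⊇ {B, F, ¬A, ¬D, ¬E}
2. Hence (B ⊓ F) ⊑ ((∃r.(F ⊔ D) ⊔ F) ⊓ A): not entailed.

No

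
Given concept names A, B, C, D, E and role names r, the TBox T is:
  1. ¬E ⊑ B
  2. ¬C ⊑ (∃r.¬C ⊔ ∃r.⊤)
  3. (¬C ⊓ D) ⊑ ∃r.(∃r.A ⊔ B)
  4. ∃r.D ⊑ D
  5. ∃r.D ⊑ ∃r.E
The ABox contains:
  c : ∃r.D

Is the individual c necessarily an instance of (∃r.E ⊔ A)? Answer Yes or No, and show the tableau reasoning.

Yes

1. c : (∃r.E ⊔ A)?  L(c) = {∃r.D} ∪ {(∀r.¬E ⊓ ¬A)}
   clash {E, ¬E} at an ∃-successor — c ∈ (∃r.E ⊔ A)
2. Hence c : (∃r.E ⊔ A): entailed.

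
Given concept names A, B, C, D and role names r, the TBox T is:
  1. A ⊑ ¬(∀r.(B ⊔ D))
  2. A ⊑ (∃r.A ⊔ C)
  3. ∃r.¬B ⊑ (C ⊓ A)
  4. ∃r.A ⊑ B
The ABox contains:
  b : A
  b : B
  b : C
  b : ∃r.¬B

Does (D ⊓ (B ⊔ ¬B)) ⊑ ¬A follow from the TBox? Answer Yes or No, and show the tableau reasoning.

No

1. (D ⊓ (B ⊔ ¬B)) ⊑ ¬A  ⇔  ((D ⊓ (B ⊔ ¬B)) ⊓ A) unsat w.r.t. T
   apply at x₀: A⊑¬(∀r.(B ⊔ D)); A⊑(∃r.A ⊔ C)
   open: L(x₀) ⊇ {A, B, C, D, ∃r.(¬B ⊓ ¬D)} (+ ∃-successors)
2. Hence (D ⊓ (B ⊔ ¬B)) ⊑ ¬A: not entailed.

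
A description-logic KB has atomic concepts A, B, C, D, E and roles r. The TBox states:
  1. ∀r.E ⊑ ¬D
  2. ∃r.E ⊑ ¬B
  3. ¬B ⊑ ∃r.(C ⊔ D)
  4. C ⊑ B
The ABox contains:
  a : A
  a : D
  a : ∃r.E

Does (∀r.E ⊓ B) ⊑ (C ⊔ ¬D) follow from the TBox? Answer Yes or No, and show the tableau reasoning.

Yes

1. (∀r.E ⊓ B) ⊑ (C ⊔ ¬D)  ⇔  ((∀r.E ⊓ B) ⊓ (¬C ⊓ D)) unsat w.r.t. T
   all branches close; clash {B, ¬B} at x₀
2. Hence (∀r.E ⊓ B) ⊑ (C ⊔ ¬D): entailed.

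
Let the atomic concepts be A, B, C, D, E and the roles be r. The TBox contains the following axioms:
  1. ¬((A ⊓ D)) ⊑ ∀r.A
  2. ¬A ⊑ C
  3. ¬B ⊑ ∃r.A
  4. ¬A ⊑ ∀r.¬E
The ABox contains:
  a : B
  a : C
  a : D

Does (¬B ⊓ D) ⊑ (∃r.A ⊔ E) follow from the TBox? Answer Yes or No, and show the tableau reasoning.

1. (¬B ⊓ D) ⊑ (∃r.A ⊔ E)  ⇔  ((¬B ⊓ D) ⊓ (∀r.¬A ⊓ ¬E)) unsat w.r.t. T
   all branches close; clash {A, ¬A} at an ∃-successor
2. Hence (¬B ⊓ D) ⊑ (∃r.A ⊔ E): entailed.

Yes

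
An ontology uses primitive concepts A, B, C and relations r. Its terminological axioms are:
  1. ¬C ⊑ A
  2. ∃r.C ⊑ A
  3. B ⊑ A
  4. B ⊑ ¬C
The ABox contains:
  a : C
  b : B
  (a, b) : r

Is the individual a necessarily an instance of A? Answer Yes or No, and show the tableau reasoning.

No

1. a : A?  L(a) = {C} ∪ {¬A}
   open: L(a) ⊇ {C, ¬A, ¬B, ∀r.¬C} — a ∉ A possible
2. Hence a : A: not entailed.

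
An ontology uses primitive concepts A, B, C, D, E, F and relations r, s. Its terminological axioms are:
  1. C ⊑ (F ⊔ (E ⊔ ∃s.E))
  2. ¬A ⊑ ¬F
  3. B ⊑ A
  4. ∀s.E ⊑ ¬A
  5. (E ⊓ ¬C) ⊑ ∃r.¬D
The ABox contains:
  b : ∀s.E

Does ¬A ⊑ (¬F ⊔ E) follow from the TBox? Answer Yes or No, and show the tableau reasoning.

Yes

1. ¬A ⊑ (¬F ⊔ E)  ⇔  (¬A ⊓ (F ⊓ ¬E)) unsat w.r.t. T
   all branches close; clash {F, ¬F} at x₀
2. Hence ¬A ⊑ (¬F ⊔ E): entailed.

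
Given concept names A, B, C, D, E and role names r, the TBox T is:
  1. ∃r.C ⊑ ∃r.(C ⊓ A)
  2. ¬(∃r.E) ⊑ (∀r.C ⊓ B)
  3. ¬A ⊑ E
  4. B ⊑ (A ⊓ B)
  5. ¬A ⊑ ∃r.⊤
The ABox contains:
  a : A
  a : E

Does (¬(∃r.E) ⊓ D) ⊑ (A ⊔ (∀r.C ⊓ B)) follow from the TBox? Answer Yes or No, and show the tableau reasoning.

Yes

1. (¬(∃r.E) ⊓ D) ⊑ (A ⊔ (∀r.C ⊓ B))  ⇔  ((∀r.¬E ⊓ D) ⊓ (¬A ⊓ (∃r.¬C ⊔ ¬B))) unsat w.r.t. T
   all branches close; clash {A, ¬A} at x₀
2. Hence (¬(∃r.E) ⊓ D) ⊑ (A ⊔ (∀r.C ⊓ B)): entailed.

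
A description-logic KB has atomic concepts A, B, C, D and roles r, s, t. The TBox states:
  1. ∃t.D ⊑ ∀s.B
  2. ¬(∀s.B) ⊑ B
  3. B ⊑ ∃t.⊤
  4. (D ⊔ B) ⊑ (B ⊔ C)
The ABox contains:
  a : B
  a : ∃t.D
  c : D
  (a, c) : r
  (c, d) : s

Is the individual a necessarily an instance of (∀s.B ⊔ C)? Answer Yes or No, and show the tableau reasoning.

Yes

1. a : (∀s.B ⊔ C)?  L(a) = {B, ∃t.D} ∪ {(∃s.¬B ⊓ ¬C)}
   clash {B, ¬B} at an ∃-successor — a ∈ (∀s.B ⊔ C)
2. Hence a : (∀s.B ⊔ C): entailed.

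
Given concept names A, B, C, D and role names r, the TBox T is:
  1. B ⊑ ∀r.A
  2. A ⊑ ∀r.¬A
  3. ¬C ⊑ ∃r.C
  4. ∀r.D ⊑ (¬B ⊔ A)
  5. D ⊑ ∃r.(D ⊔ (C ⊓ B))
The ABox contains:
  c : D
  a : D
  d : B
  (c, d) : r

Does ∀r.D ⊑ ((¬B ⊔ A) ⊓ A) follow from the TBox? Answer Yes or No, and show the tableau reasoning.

1. ∀r.D ⊑ ((¬B ⊔ A) ⊓ A)  ⇔  (∀r.D ⊓ ((B ⊓ ¬A) ⊔ ¬A)) unsat w.r.t. T
   apply at x₀: ∀r.D⊑(¬B ⊔ A)
   open: L(x₀) ⊇ {C, ¬A, ¬B, ¬D, ∀r.D}
2. Hence ∀r.D ⊑ ((¬B ⊔ A) ⊓ A): not entailed.

No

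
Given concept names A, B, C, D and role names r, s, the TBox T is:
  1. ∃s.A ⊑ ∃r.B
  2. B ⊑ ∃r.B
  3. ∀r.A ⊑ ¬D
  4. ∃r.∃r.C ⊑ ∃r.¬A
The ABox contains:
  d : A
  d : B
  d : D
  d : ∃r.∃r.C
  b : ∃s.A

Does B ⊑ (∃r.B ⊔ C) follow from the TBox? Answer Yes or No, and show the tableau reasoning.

1. B ⊑ (∃r.B ⊔ C)  ⇔  (B ⊓ (∀r.¬B ⊓ ¬C)) unsat w.r.t. T
   all branches close; clash {B, ¬B} at an ∃-successor
2. Hence B ⊑ (∃r.B ⊔ C): entailed.

Yes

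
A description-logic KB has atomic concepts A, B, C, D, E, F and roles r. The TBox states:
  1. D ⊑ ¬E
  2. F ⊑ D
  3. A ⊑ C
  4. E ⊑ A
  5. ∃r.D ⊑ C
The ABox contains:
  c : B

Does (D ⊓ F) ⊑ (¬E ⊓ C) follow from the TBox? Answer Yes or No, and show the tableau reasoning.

No

1. (D ⊓ F) ⊑ (¬E ⊓ C)  ⇔  ((D ⊓ F) ⊓ (E ⊔ ¬C)) unsat w.r.t. T
   apply at x₀: D⊑¬E
   open: L(x₀) ⊇ {D, F, ¬A, ¬C, ¬E, …}
2. Hence (D ⊓ F) ⊑ (¬E ⊓ C): not entailed.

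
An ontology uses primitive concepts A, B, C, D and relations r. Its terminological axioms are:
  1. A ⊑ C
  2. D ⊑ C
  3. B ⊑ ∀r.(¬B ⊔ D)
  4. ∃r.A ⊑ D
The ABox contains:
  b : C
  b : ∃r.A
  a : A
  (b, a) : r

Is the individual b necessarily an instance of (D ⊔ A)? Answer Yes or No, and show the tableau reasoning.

Yes

1. b : (D ⊔ A)?  L(b) = {C, ∃r.A} ∪ {(¬D ⊓ ¬A)}
   clash {D, ¬D} at b — b ∈ (D ⊔ A)
2. Hence b : (D ⊔ A): entailed.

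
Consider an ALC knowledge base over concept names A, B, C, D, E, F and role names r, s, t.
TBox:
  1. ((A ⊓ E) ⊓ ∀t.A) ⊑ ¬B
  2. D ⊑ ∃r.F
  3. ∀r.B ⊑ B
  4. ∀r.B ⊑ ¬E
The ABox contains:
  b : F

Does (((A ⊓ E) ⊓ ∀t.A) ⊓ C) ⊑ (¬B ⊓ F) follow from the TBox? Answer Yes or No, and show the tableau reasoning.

No

1. (((A ⊓ E) ⊓ ∀t.A) ⊓ C) ⊑ (¬B ⊓ F)  ⇔  ((((A ⊓ E) ⊓ ∀t.A) ⊓ C) ⊓ (B ⊔ ¬F)) unsat w.r.t. T
   apply at x₀: ((A ⊓ E) ⊓ ∀t.A)⊑¬B
   open: L(x₀) ⊇ {A, C, E, ¬B, ¬D, …} (+ ∃-successors)
2. Hence (((A ⊓ E) ⊓ ∀t.A) ⊓ C) ⊑ (¬B ⊓ F): not entailed.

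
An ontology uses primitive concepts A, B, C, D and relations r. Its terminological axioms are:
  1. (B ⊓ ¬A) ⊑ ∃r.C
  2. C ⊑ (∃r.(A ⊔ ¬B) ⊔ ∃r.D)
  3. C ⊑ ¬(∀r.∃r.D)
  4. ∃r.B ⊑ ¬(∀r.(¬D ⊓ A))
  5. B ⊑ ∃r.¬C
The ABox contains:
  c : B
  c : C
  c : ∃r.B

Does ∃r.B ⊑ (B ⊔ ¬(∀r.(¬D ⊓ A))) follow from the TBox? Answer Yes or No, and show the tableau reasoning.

1. ∃r.B ⊑ (B ⊔ ¬(∀r.(¬D ⊓ A)))  ⇔  (∃r.B ⊓ (¬B ⊓ ∀r.(¬D ⊓ A))) unsat w.r.t. T
   all branches close; clash {A, ¬A} at an ∃-successor
2. Hence ∃r.B ⊑ (B ⊔ ¬(∀r.(¬D ⊓ A))): entailed.

Yes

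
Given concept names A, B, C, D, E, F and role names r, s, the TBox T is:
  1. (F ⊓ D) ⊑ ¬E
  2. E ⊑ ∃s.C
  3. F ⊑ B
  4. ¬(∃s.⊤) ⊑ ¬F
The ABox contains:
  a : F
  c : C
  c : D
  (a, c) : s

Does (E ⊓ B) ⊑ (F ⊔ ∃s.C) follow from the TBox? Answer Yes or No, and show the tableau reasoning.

Yes

1. (E ⊓ B) ⊑ (F ⊔ ∃s.C)  ⇔  ((E ⊓ B) ⊓ (¬F ⊓ ∀s.¬C)) unsat w.r.t. T
   all branches close; clash {E, ¬E} at x₀
2. Hence (E ⊓ B) ⊑ (F ⊔ ∃s.C): entailed.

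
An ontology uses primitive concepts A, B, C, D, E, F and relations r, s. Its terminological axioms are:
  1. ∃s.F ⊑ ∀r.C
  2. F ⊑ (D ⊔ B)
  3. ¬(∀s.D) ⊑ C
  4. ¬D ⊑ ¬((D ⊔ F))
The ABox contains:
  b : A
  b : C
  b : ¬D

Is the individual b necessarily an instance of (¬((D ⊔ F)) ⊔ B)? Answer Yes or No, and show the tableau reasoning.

1. b : (¬((D ⊔ F)) ⊔ B)?  L(b) = {A, C, ¬D} ∪ {((D ⊔ F) ⊓ ¬B)}
   clash {B, ¬B} at b — b ∈ (¬((D ⊔ F)) ⊔ B)
2. Hence b : (¬((D ⊔ F)) ⊔ B): entailed.

Yes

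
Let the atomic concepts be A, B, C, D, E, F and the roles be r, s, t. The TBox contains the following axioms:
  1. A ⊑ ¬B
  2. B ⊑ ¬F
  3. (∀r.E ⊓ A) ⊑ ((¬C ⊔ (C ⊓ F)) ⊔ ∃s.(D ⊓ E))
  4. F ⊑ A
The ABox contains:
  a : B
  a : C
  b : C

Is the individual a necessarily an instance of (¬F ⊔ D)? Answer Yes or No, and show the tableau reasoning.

Yes

1. a : (¬F ⊔ D)?  L(a) = {B, C} ∪ {(F ⊓ ¬D)}
   clash {B, ¬B} at a — a ∈ (¬F ⊔ D)
2. Hence a : (¬F ⊔ D): entailed.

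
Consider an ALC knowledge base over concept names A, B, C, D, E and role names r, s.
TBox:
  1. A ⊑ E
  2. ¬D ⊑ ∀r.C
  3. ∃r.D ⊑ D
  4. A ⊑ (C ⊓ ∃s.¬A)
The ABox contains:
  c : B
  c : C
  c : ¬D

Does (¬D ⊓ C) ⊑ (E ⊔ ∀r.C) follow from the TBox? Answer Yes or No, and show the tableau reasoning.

Yes

1. (¬D ⊓ C) ⊑ (E ⊔ ∀r.C)  ⇔  ((¬D ⊓ C) ⊓ (¬E ⊓ ∃r.¬C)) unsat w.r.t. T
   all branches close; clash {E, ¬E} at x₀
2. Hence (¬D ⊓ C) ⊑ (E ⊔ ∀r.C): entailed.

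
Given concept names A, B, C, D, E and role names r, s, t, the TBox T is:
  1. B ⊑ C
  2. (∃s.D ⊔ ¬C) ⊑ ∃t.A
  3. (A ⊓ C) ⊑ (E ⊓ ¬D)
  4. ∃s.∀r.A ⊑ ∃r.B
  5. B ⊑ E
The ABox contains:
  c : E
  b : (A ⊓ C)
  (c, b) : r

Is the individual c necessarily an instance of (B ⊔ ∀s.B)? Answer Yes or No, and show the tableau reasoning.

No

1. c : (B ⊔ ∀s.B)?  L(c) = {E} ∪ {(¬B ⊓ ∃s.¬B)}
   open: L(c) ⊇ {C, E, ¬A, ¬B, ∀s.¬D, …} (+ ∃-successors) — c ∉ (B ⊔ ∀s.B) possible
2. Hence c : (B ⊔ ∀s.B): not entailed.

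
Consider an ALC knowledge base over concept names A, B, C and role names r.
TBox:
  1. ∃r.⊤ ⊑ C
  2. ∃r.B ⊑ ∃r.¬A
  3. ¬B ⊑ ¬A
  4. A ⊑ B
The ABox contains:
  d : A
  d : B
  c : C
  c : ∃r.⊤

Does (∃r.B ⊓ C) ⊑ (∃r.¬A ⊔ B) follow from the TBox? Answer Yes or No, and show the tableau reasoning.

Yes

1. (∃r.B ⊓ C) ⊑ (∃r.¬A ⊔ B)  ⇔  ((∃r.B ⊓ C) ⊓ (∀r.A ⊓ ¬B)) unsat w.r.t. T
   all branches close; clash {A, ¬A} at an ∃-successor
2. Hence (∃r.B ⊓ C) ⊑ (∃r.¬A ⊔ B): entailed.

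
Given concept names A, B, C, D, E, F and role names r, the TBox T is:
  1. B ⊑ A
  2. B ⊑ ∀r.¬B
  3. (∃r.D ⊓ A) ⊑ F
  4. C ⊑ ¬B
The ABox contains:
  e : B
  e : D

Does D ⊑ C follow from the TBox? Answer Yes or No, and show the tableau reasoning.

1. D ⊑ C  ⇔  (D ⊓ ¬C) unsat w.r.t. T
   open: L(x₀) ⊇ {D, ¬B, ¬C, ∀r.¬D}
2. Hence D ⊑ C: not entailed.

No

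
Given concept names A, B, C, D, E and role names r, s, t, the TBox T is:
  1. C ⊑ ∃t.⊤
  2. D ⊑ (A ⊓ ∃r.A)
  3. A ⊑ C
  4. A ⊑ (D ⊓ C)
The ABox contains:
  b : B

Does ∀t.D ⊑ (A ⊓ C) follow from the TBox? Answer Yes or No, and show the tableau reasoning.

No

1. ∀t.D ⊑ (A ⊓ C)  ⇔  (∀t.D ⊓ (¬A ⊔ ¬C)) unsat w.r.t. T
   open: L(x₀) ⊇ {¬A, ¬C, ¬D, ∀t.D}
2. Hence ∀t.D ⊑ (A ⊓ C): not entailed.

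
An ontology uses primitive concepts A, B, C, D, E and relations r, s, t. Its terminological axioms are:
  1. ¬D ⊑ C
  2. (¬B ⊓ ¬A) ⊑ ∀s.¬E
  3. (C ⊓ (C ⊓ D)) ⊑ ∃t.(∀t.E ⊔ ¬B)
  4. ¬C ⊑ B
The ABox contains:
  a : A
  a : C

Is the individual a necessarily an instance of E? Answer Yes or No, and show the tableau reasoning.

1. a : E?  L(a) = {A, C} ∪ {¬E}
   open: L(a) ⊇ {A, C, ¬D, ¬E} — a ∉ E possible
2. Hence a : E: not entailed.

No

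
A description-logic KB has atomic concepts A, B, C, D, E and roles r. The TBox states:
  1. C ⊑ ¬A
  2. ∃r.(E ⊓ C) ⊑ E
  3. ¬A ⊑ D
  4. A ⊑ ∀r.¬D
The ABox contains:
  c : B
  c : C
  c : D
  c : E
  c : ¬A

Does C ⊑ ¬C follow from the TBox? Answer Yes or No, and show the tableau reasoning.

1. C ⊑ ¬C  ⇔  (C ⊓ C) unsat w.r.t. T
   apply at x₀: C⊑¬A
   open: L(x₀) ⊇ {C, D, ¬A, ∀r.(¬E ⊔ ¬C)}
2. Hence C ⊑ ¬C: not entailed.

No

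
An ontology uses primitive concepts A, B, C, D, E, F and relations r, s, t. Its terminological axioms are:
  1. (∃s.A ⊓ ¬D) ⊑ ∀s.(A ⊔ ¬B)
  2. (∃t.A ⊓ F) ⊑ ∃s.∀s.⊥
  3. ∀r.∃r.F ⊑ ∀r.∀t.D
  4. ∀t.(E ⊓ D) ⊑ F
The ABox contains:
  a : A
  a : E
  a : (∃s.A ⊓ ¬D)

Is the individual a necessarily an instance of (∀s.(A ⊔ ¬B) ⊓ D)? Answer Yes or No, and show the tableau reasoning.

1. a : (∀s.(A ⊔ ¬B) ⊓ D)?  L(a) = {A, E, (∃s.A ⊓ ¬D)} ∪ {(∃s.(¬A ⊓ B) ⊔ ¬D)}
   apply at a: (∃s.A ⊓ ¬D)⊑∀s.(A ⊔ ¬B)
   open: L(a) ⊇ {A, E, ¬D, ∀s.(A ⊔ ¬B), ∀t.¬A, …} (+ ∃-successors) — a ∉ (∀s.(A ⊔ ¬B) ⊓ D) possible
2. Hence a : (∀s.(A ⊔ ¬B) ⊓ D): not entailed.

No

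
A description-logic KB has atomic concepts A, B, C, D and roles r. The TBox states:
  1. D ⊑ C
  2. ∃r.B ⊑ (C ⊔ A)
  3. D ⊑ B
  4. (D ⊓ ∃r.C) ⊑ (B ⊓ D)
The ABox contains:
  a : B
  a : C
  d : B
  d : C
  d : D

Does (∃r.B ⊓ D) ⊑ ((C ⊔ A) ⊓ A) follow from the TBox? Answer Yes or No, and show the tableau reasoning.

No

1. (∃r.B ⊓ D) ⊑ ((C ⊔ A) ⊓ A)  ⇔  ((∃r.B ⊓ D) ⊓ ((¬C ⊓ ¬A) ⊔ ¬A)) unsat w.r.t. T
   apply at x₀: D⊑C; ∃r.B⊑(C ⊔ A); D⊑B
   open: L(x₀) ⊇ {B, C, D, ¬A, ∀r.¬C, …} (+ ∃-successors)
2. Hence (∃r.B ⊓ D) ⊑ ((C ⊔ A) ⊓ A): not entailed.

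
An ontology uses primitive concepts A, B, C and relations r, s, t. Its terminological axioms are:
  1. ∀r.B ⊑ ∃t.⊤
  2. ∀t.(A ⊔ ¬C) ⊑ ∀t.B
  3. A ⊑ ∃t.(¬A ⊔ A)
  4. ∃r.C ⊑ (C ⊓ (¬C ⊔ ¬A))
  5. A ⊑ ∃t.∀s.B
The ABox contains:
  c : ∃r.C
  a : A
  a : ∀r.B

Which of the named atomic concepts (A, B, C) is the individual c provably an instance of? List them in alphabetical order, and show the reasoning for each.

{C}

1. c : A?  L(c) = {∃r.C} ∪ {¬A}
   apply at c: ∃r.C⊑(C ⊓ (¬C ⊔ ¬A))
   open: L(c) ⊇ {C, ¬A, ∃r.C, ∃r.¬B, ∃t.(¬A ⊓ C)} (+ ∃-successors) — c ∉ A possible
2. c : B?  L(c) = {∃r.C} ∪ {¬B}
   apply at c: ∃r.C⊑(C ⊓ (¬C ⊔ ¬A))
   open: L(c) ⊇ {C, ¬A, ¬B, ∃r.C, ∃r.¬B, …} (+ ∃-successors) — c ∉ B possible
3. c : C?  L(c) = {∃r.C} ∪ {¬C}
   clash {C, ¬C} at c — c ∈ C
4. Entailed for c: {C}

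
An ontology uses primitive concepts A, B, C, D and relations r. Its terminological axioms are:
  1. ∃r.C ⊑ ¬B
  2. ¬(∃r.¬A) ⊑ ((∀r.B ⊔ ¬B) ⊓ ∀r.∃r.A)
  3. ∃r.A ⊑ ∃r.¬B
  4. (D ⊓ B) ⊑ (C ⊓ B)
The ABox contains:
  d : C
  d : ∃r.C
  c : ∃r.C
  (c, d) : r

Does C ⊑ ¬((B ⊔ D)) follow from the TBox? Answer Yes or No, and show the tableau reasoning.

No

1. C ⊑ ¬((B ⊔ D))  ⇔  (C ⊓ (B ⊔ D)) unsat w.r.t. T
   open: L(x₀) ⊇ {B, C, ¬D, ∀r.¬A, ∀r.¬C, …} (+ ∃-successors)
2. Hence C ⊑ ¬((B ⊔ D)): not entailed.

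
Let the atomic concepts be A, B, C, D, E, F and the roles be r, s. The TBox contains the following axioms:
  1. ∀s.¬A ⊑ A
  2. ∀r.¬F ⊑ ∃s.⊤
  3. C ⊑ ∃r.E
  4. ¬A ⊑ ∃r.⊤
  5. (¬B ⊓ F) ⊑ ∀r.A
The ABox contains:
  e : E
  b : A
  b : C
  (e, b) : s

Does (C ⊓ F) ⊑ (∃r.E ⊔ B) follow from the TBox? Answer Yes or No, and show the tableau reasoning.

1. (C ⊓ F) ⊑ (∃r.E ⊔ B)  ⇔  ((C ⊓ F) ⊓ (∀r.¬E ⊓ ¬B)) unsat w.r.t. T
   all branches close; clash {E, ¬E} at an ∃-successor
2. Hence (C ⊓ F) ⊑ (∃r.E ⊔ B): entailed.

Yes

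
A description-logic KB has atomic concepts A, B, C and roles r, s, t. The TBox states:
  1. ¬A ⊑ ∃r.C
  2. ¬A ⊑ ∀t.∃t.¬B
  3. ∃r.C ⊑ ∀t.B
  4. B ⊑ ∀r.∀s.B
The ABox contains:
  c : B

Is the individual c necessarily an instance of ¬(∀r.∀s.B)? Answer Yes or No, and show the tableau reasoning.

1. c : ¬(∀r.∀s.B)?  L(c) = {B} ∪ {∀r.∀s.B}
   open: L(c) ⊇ {A, B, ∀r.¬C, ∀r.∀s.B} — c ∉ ¬(∀r.∀s.B) possible
2. Hence c : ¬(∀r.∀s.B): not entailed.

No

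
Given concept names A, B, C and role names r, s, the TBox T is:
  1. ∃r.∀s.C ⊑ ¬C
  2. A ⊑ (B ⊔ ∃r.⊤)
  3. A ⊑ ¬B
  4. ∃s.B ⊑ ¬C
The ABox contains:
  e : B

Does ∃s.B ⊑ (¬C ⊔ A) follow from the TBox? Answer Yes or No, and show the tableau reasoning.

1. ∃s.B ⊑ (¬C ⊔ A)  ⇔  (∃s.B ⊓ (C ⊓ ¬A)) unsat w.r.t. T
   all branches close; clash {C, ¬C} at x₀
2. Hence ∃s.B ⊑ (¬C ⊔ A): entailed.

Yes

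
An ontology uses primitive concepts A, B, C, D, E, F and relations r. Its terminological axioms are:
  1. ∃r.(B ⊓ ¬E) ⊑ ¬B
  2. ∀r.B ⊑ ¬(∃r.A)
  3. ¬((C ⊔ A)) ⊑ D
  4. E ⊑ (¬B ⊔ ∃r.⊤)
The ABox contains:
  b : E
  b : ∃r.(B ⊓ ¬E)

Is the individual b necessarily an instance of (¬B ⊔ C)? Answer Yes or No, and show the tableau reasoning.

1. b : (¬B ⊔ C)?  L(b) = {E, ∃r.(B ⊓ ¬E)} ∪ {(B ⊓ ¬C)}
   clash {B, ¬B} at b — b ∈ (¬B ⊔ C)
2. Hence b : (¬B ⊔ C): entailed.

Yes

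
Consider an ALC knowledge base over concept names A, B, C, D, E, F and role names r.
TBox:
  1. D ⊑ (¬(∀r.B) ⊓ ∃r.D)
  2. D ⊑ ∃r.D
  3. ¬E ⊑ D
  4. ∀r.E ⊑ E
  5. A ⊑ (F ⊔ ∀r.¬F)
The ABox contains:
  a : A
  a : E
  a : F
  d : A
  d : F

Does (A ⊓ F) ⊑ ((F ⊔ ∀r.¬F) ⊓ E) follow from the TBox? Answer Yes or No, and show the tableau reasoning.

No

1. (A ⊓ F) ⊑ ((F ⊔ ∀r.¬F) ⊓ E)  ⇔  ((A ⊓ F) ⊓ ((¬F ⊓ ∃r.F) ⊔ ¬E)) unsat w.r.t. T
   apply at x₀: A⊑(F ⊔ ∀r.¬F)
   open: L(x₀) ⊇ {A, D, F, ¬E, ∃r.D, …} (+ ∃-successors)
2. Hence (A ⊓ F) ⊑ ((F ⊔ ∀r.¬F) ⊓ E): not entailed.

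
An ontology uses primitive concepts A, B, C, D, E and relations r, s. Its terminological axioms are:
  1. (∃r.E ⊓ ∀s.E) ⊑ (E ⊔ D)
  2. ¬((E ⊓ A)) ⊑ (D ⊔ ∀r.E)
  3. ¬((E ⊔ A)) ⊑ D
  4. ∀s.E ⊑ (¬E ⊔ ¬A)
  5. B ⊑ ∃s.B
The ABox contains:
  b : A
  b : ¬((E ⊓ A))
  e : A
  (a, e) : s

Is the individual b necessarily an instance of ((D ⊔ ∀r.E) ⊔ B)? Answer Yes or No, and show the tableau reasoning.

Yes

1. b : ((D ⊔ ∀r.E) ⊔ B)?  L(b) = {A, ¬((E ⊓ A))} ∪ {((¬D ⊓ ∃r.¬E) ⊓ ¬B)}
   clash {D, ¬D} at b — b ∈ ((D ⊔ ∀r.E) ⊔ B)
2. Hence b : ((D ⊔ ∀r.E) ⊔ B): entailed.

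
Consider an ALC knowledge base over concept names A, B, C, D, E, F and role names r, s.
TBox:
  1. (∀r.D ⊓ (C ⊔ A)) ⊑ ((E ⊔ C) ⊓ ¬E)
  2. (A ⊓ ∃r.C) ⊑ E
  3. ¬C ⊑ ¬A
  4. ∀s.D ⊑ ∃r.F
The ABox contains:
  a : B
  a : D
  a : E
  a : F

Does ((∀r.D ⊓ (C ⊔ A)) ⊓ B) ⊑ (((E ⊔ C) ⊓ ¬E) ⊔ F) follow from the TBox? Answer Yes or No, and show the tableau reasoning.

Yes

1. ((∀r.D ⊓ (C ⊔ A)) ⊓ B) ⊑ (((E ⊔ C) ⊓ ¬E) ⊔ F)  ⇔  (((∀r.D ⊓ (C ⊔ A)) ⊓ B) ⊓ (((¬E ⊓ ¬C) ⊔ E) ⊓ ¬F)) unsat w.r.t. T
   all branches close; clash {A, ¬A} at x₀
2. Hence ((∀r.D ⊓ (C ⊔ A)) ⊓ B) ⊑ (((E ⊔ C) ⊓ ¬E) ⊔ F): entailed.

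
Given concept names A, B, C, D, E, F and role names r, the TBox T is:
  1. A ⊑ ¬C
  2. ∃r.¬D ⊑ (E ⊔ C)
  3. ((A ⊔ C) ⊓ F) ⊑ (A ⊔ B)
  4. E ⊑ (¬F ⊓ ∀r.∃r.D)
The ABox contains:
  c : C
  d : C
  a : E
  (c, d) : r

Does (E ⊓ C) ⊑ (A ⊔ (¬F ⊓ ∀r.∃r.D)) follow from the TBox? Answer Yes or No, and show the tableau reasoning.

Yes

1. (E ⊓ C) ⊑ (A ⊔ (¬F ⊓ ∀r.∃r.D))  ⇔  ((E ⊓ C) ⊓ (¬A ⊓ (F ⊔ ∃r.∀r.¬D))) unsat w.r.t. T
   all branches close; clash {C, ¬C} at an ∃-successor
2. Hence (E ⊓ C) ⊑ (A ⊔ (¬F ⊓ ∀r.∃r.D)): entailed.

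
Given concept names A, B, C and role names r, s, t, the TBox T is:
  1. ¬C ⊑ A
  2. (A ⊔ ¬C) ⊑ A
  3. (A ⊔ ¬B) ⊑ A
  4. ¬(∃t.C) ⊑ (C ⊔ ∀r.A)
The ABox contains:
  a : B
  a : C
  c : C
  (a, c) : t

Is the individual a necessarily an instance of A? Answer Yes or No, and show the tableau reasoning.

1. a : A?  L(a) = {B, C} ∪ {¬A}
   open: L(a) ⊇ {B, C, ¬A, ∃t.C} (+ ∃-successors) — a ∉ A possible
2. Hence a : A: not entailed.

No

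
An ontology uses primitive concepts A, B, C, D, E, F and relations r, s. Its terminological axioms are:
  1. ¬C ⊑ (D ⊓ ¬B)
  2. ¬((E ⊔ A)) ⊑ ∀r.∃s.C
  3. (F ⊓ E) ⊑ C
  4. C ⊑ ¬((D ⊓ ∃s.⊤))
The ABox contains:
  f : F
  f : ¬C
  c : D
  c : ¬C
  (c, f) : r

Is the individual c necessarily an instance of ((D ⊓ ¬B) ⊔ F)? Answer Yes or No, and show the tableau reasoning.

Yes

1. c : ((D ⊓ ¬B) ⊔ F)?  L(c) = {D, ¬C} ∪ {((¬D ⊔ B) ⊓ ¬F)}
   clash {C, ¬C} at c — c ∈ ((D ⊓ ¬B) ⊔ F)
2. Hence c : ((D ⊓ ¬B) ⊔ F): entailed.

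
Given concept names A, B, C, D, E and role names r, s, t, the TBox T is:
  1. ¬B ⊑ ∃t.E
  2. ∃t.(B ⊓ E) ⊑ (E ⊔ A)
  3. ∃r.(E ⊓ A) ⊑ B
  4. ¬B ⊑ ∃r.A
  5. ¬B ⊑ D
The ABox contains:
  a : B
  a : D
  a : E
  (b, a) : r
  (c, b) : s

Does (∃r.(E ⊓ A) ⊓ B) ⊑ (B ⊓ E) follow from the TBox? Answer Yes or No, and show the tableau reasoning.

No

1. (∃r.(E ⊓ A) ⊓ B) ⊑ (B ⊓ E)  ⇔  ((∃r.(E ⊓ A) ⊓ B) ⊓ (¬B ⊔ ¬E)) unsat w.r.t. T
   open: L(x₀) ⊇ {B, ¬E, ∀t.(¬B ⊔ ¬E), ∃r.(E ⊓ A)} (+ ∃-successors)
2. Hence (∃r.(E ⊓ A) ⊓ B) ⊑ (B ⊓ E): not entailed.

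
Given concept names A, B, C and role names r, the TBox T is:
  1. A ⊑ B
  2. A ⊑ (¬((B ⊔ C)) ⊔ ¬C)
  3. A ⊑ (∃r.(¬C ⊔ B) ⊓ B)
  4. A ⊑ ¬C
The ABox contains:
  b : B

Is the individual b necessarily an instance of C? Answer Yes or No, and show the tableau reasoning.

No

1. b : C?  L(b) = {B} ∪ {¬C}
   open: L(b) ⊇ {B, ¬A, ¬C} — b ∉ C possible
2. Hence b : C: not entailed.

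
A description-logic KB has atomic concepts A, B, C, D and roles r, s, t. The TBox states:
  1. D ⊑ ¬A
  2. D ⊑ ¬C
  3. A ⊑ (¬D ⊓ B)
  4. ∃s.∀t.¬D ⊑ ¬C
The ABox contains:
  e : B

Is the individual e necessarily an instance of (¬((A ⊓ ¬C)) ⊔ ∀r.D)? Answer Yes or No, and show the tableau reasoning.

1. e : (¬((A ⊓ ¬C)) ⊔ ∀r.D)?  L(e) = {B} ∪ {((A ⊓ ¬C) ⊓ ∃r.¬D)}
   apply at e: A⊑(¬D ⊓ B)
   open: L(e) ⊇ {A, B, ¬C, ¬D, ∃r.¬D} (+ ∃-successors) — e ∉ (¬((A ⊓ ¬C)) ⊔ ∀r.D) possible
2. Hence e : (¬((A ⊓ ¬C)) ⊔ ∀r.D): not entailed.

No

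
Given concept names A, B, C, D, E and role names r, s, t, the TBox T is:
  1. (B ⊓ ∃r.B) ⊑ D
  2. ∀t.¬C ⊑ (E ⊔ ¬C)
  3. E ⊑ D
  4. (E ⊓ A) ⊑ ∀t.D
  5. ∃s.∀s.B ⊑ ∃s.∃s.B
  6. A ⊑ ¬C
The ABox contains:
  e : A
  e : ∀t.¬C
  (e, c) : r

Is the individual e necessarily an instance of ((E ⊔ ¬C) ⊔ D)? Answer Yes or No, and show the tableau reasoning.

Yes

1. e : ((E ⊔ ¬C) ⊔ D)?  L(e) = {A, ∀t.¬C} ∪ {((¬E ⊓ C) ⊓ ¬D)}
   clash {C, ¬C} at e — e ∈ ((E ⊔ ¬C) ⊔ D)
2. Hence e : ((E ⊔ ¬C) ⊔ D): entailed.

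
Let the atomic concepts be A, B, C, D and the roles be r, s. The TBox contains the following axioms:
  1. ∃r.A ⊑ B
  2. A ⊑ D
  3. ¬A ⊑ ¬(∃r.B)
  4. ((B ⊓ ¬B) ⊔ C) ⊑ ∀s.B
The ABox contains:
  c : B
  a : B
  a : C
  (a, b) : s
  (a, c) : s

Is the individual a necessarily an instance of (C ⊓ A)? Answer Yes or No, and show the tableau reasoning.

No

1. a : (C ⊓ A)?  L(a) = {B, C} ∪ {(¬C ⊔ ¬A)}
   open: L(a) ⊇ {B, C, ¬A, ∀r.¬B, ∀s.B} — a ∉ (C ⊓ A) possible
2. Hence a : (C ⊓ A): not entailed.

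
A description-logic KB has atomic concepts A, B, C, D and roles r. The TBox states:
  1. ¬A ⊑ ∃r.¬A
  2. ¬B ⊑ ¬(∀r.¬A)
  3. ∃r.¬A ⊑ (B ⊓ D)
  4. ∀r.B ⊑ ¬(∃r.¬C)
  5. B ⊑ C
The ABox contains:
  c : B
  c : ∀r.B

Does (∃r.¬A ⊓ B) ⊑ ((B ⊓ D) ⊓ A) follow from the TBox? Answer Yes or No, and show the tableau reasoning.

1. (∃r.¬A ⊓ B) ⊑ ((B ⊓ D) ⊓ A)  ⇔  ((∃r.¬A ⊓ B) ⊓ ((¬B ⊔ ¬D) ⊔ ¬A)) unsat w.r.t. T
   apply at x₀: ∃r.¬A⊑(B ⊓ D); B⊑C
   open: L(x₀) ⊇ {B, C, D, ¬A, ∃r.¬A, …} (+ ∃-successors)
2. Hence (∃r.¬A ⊓ B) ⊑ ((B ⊓ D) ⊓ A): not entailed.

No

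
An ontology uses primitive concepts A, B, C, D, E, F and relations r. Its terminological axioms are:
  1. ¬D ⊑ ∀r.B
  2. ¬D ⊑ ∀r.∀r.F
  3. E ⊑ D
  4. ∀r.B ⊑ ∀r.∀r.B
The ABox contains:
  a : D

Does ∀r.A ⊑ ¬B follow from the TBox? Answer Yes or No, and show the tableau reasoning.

No

1. ∀r.A ⊑ ¬B  ⇔  (∀r.A ⊓ B) unsat w.r.t. T
   open: L(x₀) ⊇ {B, D, ∀r.A, ∃r.¬B} (+ ∃-successors)
2. Hence ∀r.A ⊑ ¬B: not entailed.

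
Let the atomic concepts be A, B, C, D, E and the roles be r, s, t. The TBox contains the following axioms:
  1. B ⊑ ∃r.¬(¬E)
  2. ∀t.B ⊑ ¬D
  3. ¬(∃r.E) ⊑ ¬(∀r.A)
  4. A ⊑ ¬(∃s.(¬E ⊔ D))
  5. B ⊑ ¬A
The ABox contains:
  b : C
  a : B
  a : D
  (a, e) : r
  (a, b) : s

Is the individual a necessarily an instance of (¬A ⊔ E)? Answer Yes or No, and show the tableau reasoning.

Yes

1. a : (¬A ⊔ E)?  L(a) = {B, D} ∪ {(A ⊓ ¬E)}
   clash {A, ¬A} at a — a ∈ (¬A ⊔ E)
2. Hence a : (¬A ⊔ E): entailed.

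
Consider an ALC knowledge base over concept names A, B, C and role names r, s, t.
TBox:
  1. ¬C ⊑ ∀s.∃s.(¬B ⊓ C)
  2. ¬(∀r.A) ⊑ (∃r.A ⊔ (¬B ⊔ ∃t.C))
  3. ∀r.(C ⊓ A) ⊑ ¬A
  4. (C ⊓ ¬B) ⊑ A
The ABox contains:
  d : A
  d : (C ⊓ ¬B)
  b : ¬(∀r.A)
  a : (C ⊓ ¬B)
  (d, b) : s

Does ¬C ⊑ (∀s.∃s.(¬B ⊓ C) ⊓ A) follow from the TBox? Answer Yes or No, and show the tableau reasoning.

1. ¬C ⊑ (∀s.∃s.(¬B ⊓ C) ⊓ A)  ⇔  (¬C ⊓ (∃s.∀s.(B ⊔ ¬C) ⊔ ¬A)) unsat w.r.t. T
   apply at x₀: ¬C⊑∀s.∃s.(¬B ⊓ C)
   open: L(x₀) ⊇ {¬A, ¬C, ∀r.A, ∀s.∃s.(¬B ⊓ C), ∃r.(¬C ⊔ ¬A)} (+ ∃-successors)
2. Hence ¬C ⊑ (∀s.∃s.(¬B ⊓ C) ⊓ A): not entailed.

No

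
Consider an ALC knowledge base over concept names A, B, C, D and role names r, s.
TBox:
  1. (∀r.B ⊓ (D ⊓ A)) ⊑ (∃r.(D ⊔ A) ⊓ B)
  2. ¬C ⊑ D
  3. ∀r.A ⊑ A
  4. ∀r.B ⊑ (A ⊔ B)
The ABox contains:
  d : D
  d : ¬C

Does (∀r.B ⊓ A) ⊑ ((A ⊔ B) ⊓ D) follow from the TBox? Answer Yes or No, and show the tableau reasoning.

1. (∀r.B ⊓ A) ⊑ ((A ⊔ B) ⊓ D)  ⇔  ((∀r.B ⊓ A) ⊓ ((¬A ⊓ ¬B) ⊔ ¬D)) unsat w.r.t. T
   apply at x₀: ∀r.B⊑(A ⊔ B)
   open: L(x₀) ⊇ {A, C, ¬D, ∀r.B}
2. Hence (∀r.B ⊓ A) ⊑ ((A ⊔ B) ⊓ D): not entailed.

No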